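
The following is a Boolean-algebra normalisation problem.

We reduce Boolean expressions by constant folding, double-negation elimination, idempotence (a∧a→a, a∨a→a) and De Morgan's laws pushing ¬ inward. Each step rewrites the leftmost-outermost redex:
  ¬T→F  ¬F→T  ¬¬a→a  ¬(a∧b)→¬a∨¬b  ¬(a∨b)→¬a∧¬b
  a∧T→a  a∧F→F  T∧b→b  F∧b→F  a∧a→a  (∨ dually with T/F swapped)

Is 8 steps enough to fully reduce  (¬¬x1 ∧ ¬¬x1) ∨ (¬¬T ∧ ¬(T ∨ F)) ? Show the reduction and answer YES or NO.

  start: (¬¬x1 ∧ ¬¬x1) ∨ (¬¬T ∧ ¬(T ∨ F))
  →1  ¬¬x1 ∨ (¬¬T ∧ ¬(T ∨ F))
  →2  x1 ∨ (¬¬T ∧ ¬(T ∨ F))
  →3  x1 ∨ (T ∧ ¬(T ∨ F))
  →4  x1 ∨ ¬(T ∨ F)
  →5  x1 ∨ (¬T ∧ ¬F)
  →6  x1 ∨ (F ∧ ¬F)
  →7  x1 ∨ F
  →8  x1

Answer: YES — reaches normal form x1 in 8 ≤ 8 steps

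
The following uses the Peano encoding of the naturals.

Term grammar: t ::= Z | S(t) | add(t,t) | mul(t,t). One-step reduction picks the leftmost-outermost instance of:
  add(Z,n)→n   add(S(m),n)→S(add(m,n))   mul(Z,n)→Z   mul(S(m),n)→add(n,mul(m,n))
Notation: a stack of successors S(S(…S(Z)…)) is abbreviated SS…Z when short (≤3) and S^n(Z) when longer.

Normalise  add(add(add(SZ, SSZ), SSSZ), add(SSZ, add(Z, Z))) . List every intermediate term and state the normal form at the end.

Answer: normal form = S^8(Z)  (in 17 steps)

Derivation:
  start: add(add(add(SZ, SSZ), SSSZ), add(SSZ, add(Z, Z)))
  step 1: add(add(S(add(Z, SSZ)), SSSZ), add(SSZ, add(Z, Z)))
  step 2: add(S(add(add(Z, SSZ), SSSZ)), add(SSZ, add(Z, Z)))
  step 3: S(add(add(add(Z, SSZ), SSSZ), add(SSZ, add(Z, Z))))
  step 4: S(add(add(SSZ, SSSZ), add(SSZ, add(Z, Z))))
  step 5: S(add(S(add(SZ, SSSZ)), add(SSZ, add(Z, Z))))
  step 6: S(S(add(add(SZ, SSSZ), add(SSZ, add(Z, Z)))))
  step 7: S(S(add(S(add(Z, SSSZ)), add(SSZ, add(Z, Z)))))
  step 8: S(S(S(add(add(Z, SSSZ), add(SSZ, add(Z, Z))))))
  step 9: S(S(S(add(SSSZ, add(SSZ, add(Z, Z))))))
  step 10: S(S(S(S(add(SSZ, add(SSZ, add(Z, Z)))))))
  step 11: S(S(S(S(S(add(SZ, add(SSZ, add(Z, Z))))))))
  step 12: S(S(S(S(S(S(add(Z, add(SSZ, add(Z, Z)))))))))
  step 13: S(S(S(S(S(S(add(SSZ, add(Z, Z))))))))
  step 14: S(S(S(S(S(S(S(add(SZ, add(Z, Z)))))))))
  step 15: S(S(S(S(S(S(S(S(add(Z, add(Z, Z))))))))))
  step 16: S(S(S(S(S(S(S(S(add(Z, Z)))))))))
  step 17: S^8(Z)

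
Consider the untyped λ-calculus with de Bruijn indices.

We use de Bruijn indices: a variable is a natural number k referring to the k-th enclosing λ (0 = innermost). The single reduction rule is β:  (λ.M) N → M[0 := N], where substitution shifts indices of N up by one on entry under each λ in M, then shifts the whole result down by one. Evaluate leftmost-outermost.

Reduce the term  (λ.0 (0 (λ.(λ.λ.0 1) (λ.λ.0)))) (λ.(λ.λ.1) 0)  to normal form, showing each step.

Answer: normal form = λ.λ.λ.λ.0 (λ.λ.0)  (in 6 steps)

Reduction:
  start: (λ.0 (0 (λ.(λ.λ.0 1) (λ.λ.0)))) (λ.(λ.λ.1) 0)
  step 1: (λ.(λ.λ.1) 0) ((λ.(λ.λ.1) 0) (λ.(λ.λ.0 1) (λ.λ.0)))
  step 2: (λ.λ.1) ((λ.(λ.λ.1) 0) (λ.(λ.λ.0 1) (λ.λ.0)))
  step 3: λ.(λ.(λ.λ.1) 0) (λ.(λ.λ.0 1) (λ.λ.0))
  step 4: λ.(λ.λ.1) (λ.(λ.λ.0 1) (λ.λ.0))
  step 5: λ.λ.λ.(λ.λ.0 1) (λ.λ.0)
  step 6: λ.λ.λ.λ.0 (λ.λ.0)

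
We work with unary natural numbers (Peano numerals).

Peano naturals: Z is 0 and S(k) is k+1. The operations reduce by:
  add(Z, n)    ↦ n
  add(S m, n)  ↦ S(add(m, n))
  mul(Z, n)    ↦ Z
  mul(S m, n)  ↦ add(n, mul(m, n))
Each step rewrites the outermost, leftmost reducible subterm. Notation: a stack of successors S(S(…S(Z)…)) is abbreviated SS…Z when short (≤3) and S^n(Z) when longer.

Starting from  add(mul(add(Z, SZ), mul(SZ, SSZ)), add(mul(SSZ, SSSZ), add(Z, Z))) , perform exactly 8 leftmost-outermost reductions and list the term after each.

  start: add(mul(add(Z, SZ), mul(SZ, SSZ)), add(mul(SSZ, SSSZ), add(Z, Z)))
  [1] add(mul(SZ, mul(SZ, SSZ)), add(mul(SSZ, SSSZ), add(Z, Z)))
  [2] add(add(mul(SZ, SSZ), mul(Z, mul(SZ, SSZ))), add(mul(SSZ, SSSZ), add(Z, Z)))
  [3] add(add(add(SSZ, mul(Z, SSZ)), mul(Z, mul(SZ, SSZ))), add(mul(SSZ, SSSZ), add(Z, Z)))
  [4] add(add(S(add(SZ, mul(Z, SSZ))), mul(Z, mul(SZ, SSZ))), add(mul(SSZ, SSSZ), add(Z, Z)))
  [5] add(S(add(add(SZ, mul(Z, SSZ)), mul(Z, mul(SZ, SSZ)))), add(mul(SSZ, SSSZ), add(Z, Z)))
  [6] S(add(add(add(SZ, mul(Z, SSZ)), mul(Z, mul(SZ, SSZ))), add(mul(SSZ, SSSZ), add(Z, Z))))
  [7] S(add(add(S(add(Z, mul(Z, SSZ))), mul(Z, mul(SZ, SSZ))), add(mul(SSZ, SSSZ), add(Z, Z))))
  [8] S(add(S(add(add(Z, mul(Z, SSZ)), mul(Z, mul(SZ, SSZ)))), add(mul(SSZ, SSSZ), add(Z, Z))))

Answer: after 8 steps: S(add(S(add(add(Z, mul(Z, SSZ)), mul(Z, mul(SZ, SSZ)))), add(mul(SSZ, SSSZ), add(Z, Z))))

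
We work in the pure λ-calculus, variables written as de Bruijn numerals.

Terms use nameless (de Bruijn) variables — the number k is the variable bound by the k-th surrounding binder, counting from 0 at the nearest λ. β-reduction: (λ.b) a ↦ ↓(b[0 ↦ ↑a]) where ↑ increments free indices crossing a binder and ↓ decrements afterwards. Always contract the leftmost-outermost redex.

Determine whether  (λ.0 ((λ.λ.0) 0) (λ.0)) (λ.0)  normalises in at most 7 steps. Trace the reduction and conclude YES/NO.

Answer: YES — reaches normal form λ.0 in 4 ≤ 7 steps

Working:
  start: (λ.0 ((λ.λ.0) 0) (λ.0)) (λ.0)
  [1] (λ.0) ((λ.λ.0) (λ.0)) (λ.0)
  [2] (λ.λ.0) (λ.0) (λ.0)
  [3] (λ.0) (λ.0)
  [4] λ.0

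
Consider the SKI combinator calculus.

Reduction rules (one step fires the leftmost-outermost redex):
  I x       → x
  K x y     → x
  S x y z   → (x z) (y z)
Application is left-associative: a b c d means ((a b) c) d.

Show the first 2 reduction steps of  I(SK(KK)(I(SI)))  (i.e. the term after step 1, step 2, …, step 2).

Answer: after 2 steps: K(I(SI))(KK(I(SI)))

Reduction:
  start: I(SK(KK)(I(SI)))
  step 1: SK(KK)(I(SI))
  step 2: K(I(SI))(KK(I(SI)))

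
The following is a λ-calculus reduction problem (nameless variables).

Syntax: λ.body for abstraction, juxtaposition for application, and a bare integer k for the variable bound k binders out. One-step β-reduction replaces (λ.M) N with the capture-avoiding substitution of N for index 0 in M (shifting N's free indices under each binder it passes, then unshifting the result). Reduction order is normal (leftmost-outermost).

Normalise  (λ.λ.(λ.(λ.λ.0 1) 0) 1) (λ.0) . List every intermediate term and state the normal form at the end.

  start: (λ.λ.(λ.(λ.λ.0 1) 0) 1) (λ.0)
  [1] λ.(λ.(λ.λ.0 1) 0) (λ.0)
  [2] λ.(λ.λ.0 1) (λ.0)
  [3] λ.λ.0 (λ.0)

Answer: normal form = λ.λ.0 (λ.0)  (in 3 steps)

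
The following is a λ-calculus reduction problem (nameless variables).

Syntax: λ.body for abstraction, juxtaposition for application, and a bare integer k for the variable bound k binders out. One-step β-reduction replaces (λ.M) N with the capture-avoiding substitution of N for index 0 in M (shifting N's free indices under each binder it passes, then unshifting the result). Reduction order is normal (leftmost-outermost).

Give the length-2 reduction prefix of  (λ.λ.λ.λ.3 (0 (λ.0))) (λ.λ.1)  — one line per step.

Answer: after 2 steps: λ.λ.λ.λ.1 (λ.0)

Working:
  start: (λ.λ.λ.λ.3 (0 (λ.0))) (λ.λ.1)
  →1  λ.λ.λ.(λ.λ.1) (0 (λ.0))
  →2  λ.λ.λ.λ.1 (λ.0)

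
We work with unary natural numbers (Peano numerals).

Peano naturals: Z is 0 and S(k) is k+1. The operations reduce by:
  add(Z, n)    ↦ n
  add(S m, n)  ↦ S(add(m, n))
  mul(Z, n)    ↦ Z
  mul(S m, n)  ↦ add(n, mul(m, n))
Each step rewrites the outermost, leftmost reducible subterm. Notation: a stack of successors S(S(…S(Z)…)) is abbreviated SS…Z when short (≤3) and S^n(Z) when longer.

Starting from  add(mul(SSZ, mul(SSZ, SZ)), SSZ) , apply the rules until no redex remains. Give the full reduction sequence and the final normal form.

Answer: normal form = S^6(Z)  (in 28 steps)

Reduction:
  start: add(mul(SSZ, mul(SSZ, SZ)), SSZ)
  [1] add(add(mul(SSZ, SZ), mul(SZ, mul(SSZ, SZ))), SSZ)
  [2] add(add(add(SZ, mul(SZ, SZ)), mul(SZ, mul(SSZ, SZ))), SSZ)
  [3] add(add(S(add(Z, mul(SZ, SZ))), mul(SZ, mul(SSZ, SZ))), SSZ)
  [4] add(S(add(add(Z, mul(SZ, SZ)), mul(SZ, mul(SSZ, SZ)))), SSZ)
  [5] S(add(add(add(Z, mul(SZ, SZ)), mul(SZ, mul(SSZ, SZ))), SSZ))
  [6] S(add(add(mul(SZ, SZ), mul(SZ, mul(SSZ, SZ))), SSZ))
  [7] S(add(add(add(SZ, mul(Z, SZ)), mul(SZ, mul(SSZ, SZ))), SSZ))
  [8] S(add(add(S(add(Z, mul(Z, SZ))), mul(SZ, mul(SSZ, SZ))), SSZ))
  [9] S(add(S(add(add(Z, mul(Z, SZ)), mul(SZ, mul(SSZ, SZ)))), SSZ))
  [10] S(S(add(add(add(Z, mul(Z, SZ)), mul(SZ, mul(SSZ, SZ))), SSZ)))
  [11] S(S(add(add(mul(Z, SZ), mul(SZ, mul(SSZ, SZ))), SSZ)))
  [12] S(S(add(add(Z, mul(SZ, mul(SSZ, SZ))), SSZ)))
  [13] S(S(add(mul(SZ, mul(SSZ, SZ)), SSZ)))
  [14] S(S(add(add(mul(SSZ, SZ), mul(Z, mul(SSZ, SZ))), SSZ)))
  [15] S(S(add(add(add(SZ, mul(SZ, SZ)), mul(Z, mul(SSZ, SZ))), SSZ)))
  [16] S(S(add(add(S(add(Z, mul(SZ, SZ))), mul(Z, mul(SSZ, SZ))), SSZ)))
  [17] S(S(add(S(add(add(Z, mul(SZ, SZ)), mul(Z, mul(SSZ, SZ)))), SSZ)))
  [18] S(S(S(add(add(add(Z, mul(SZ, SZ)), mul(Z, mul(SSZ, SZ))), SSZ))))
  [19] S(S(S(add(add(mul(SZ, SZ), mul(Z, mul(SSZ, SZ))), SSZ))))
  [20] S(S(S(add(add(add(SZ, mul(Z, SZ)), mul(Z, mul(SSZ, SZ))), SSZ))))
  [21] S(S(S(add(add(S(add(Z, mul(Z, SZ))), mul(Z, mul(SSZ, SZ))), SSZ))))
  [22] S(S(S(add(S(add(add(Z, mul(Z, SZ)), mul(Z, mul(SSZ, SZ)))), SSZ))))
  [23] S(S(S(S(add(add(add(Z, mul(Z, SZ)), mul(Z, mul(SSZ, SZ))), SSZ)))))
  [24] S(S(S(S(add(add(mul(Z, SZ), mul(Z, mul(SSZ, SZ))), SSZ)))))
  [25] S(S(S(S(add(add(Z, mul(Z, mul(SSZ, SZ))), SSZ)))))
  [26] S(S(S(S(add(mul(Z, mul(SSZ, SZ)), SSZ)))))
  [27] S(S(S(S(add(Z, SSZ)))))
  [28] S^6(Z)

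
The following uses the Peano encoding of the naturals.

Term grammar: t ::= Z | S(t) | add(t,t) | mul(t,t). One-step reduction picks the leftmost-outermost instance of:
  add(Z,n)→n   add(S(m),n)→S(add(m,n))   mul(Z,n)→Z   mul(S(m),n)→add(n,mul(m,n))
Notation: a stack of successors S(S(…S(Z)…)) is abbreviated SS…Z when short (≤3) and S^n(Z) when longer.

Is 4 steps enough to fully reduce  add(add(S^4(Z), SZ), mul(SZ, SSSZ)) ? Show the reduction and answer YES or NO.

Answer: NO — after 4 steps the term is S(S(add(add(SSZ, SZ), mul(SZ, SSSZ)))), not yet normal

Working:
  start: add(add(S^4(Z), SZ), mul(SZ, SSSZ))
  [1] add(S(add(SSSZ, SZ)), mul(SZ, SSSZ))
  [2] S(add(add(SSSZ, SZ), mul(SZ, SSSZ)))
  [3] S(add(S(add(SSZ, SZ)), mul(SZ, SSSZ)))
  [4] S(S(add(add(SSZ, SZ), mul(SZ, SSSZ))))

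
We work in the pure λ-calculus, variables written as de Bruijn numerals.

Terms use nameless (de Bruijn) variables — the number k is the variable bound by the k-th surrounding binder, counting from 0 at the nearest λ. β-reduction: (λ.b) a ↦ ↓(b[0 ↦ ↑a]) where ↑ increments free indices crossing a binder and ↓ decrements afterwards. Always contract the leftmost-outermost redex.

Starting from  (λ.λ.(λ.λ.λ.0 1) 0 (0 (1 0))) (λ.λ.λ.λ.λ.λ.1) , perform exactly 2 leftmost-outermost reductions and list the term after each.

  start: (λ.λ.(λ.λ.λ.0 1) 0 (0 (1 0))) (λ.λ.λ.λ.λ.λ.1)
  step 1: λ.(λ.λ.λ.0 1) 0 (0 ((λ.λ.λ.λ.λ.λ.1) 0))
  step 2: λ.(λ.λ.0 1) (0 ((λ.λ.λ.λ.λ.λ.1) 0))

Answer: after 2 steps: λ.(λ.λ.0 1) (0 ((λ.λ.λ.λ.λ.λ.1) 0))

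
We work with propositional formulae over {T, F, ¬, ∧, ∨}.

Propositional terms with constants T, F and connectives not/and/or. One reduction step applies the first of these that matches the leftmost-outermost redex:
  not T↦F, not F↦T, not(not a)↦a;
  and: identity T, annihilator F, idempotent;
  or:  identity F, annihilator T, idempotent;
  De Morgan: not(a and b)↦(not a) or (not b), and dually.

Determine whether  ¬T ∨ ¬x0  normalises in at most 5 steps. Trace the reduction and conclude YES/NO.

  start: ¬T ∨ ¬x0
  →1  F ∨ ¬x0
  →2  ¬x0

Answer: YES — reaches normal form ¬x0 in 2 ≤ 5 steps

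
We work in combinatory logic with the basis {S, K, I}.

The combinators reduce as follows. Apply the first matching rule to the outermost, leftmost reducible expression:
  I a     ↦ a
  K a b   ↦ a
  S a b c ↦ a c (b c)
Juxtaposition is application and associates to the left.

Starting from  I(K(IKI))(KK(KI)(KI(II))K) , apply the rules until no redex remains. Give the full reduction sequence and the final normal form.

  start: I(K(IKI))(KK(KI)(KI(II))K)
  →1  K(IKI)(KK(KI)(KI(II))K)
  →2  IKI
  →3  KI

Answer: normal form = KI  (in 3 steps)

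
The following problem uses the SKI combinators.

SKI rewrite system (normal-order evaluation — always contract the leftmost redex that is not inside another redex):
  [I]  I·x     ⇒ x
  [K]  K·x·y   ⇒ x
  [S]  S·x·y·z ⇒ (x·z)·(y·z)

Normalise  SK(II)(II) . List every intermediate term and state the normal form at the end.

Answer: normal form = I  (in 3 steps)

Derivation:
  start: SK(II)(II)
  [1] K(II)(II(II))
  [2] II
  [3] I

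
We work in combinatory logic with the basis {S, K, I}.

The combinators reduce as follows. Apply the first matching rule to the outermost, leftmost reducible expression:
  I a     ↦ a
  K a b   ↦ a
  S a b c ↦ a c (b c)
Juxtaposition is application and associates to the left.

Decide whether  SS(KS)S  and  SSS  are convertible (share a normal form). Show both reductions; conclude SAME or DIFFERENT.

Term A:
  start: SS(KS)S
  →1  SS(KSS)
  →2  SSS

Term B:
  start: SSS

Answer: SAME — A ⇓ SSS, B ⇓ SSS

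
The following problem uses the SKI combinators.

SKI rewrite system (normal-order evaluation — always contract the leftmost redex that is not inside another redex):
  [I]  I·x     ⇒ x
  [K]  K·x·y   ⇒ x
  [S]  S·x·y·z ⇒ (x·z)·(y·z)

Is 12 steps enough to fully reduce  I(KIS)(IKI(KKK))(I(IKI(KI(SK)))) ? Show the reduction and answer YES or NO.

  start: I(KIS)(IKI(KKK))(I(IKI(KI(SK))))
  [1] KIS(IKI(KKK))(I(IKI(KI(SK))))
  [2] I(IKI(KKK))(I(IKI(KI(SK))))
  [3] IKI(KKK)(I(IKI(KI(SK))))
  [4] KI(KKK)(I(IKI(KI(SK))))
  [5] I(I(IKI(KI(SK))))
  [6] I(IKI(KI(SK)))
  [7] IKI(KI(SK))
  [8] KI(KI(SK))
  [9] I

Answer: YES — reaches normal form I in 9 ≤ 12 steps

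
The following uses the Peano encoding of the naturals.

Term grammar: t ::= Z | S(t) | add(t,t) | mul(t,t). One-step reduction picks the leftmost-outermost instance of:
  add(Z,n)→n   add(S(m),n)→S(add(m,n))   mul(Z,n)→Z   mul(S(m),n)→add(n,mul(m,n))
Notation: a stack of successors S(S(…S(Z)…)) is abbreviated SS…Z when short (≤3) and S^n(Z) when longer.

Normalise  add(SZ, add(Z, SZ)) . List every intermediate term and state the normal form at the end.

  start: add(SZ, add(Z, SZ))
  step 1: S(add(Z, add(Z, SZ)))
  step 2: S(add(Z, SZ))
  step 3: SSZ

Answer: normal form = SSZ  (in 3 steps)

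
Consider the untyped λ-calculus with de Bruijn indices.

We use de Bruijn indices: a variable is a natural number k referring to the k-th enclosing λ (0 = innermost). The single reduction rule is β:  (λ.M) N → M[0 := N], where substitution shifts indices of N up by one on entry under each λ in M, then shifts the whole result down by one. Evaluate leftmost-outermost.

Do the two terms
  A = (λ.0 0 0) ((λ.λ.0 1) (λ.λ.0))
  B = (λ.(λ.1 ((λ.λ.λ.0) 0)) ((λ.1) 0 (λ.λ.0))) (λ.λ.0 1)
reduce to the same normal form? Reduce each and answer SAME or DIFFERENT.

Term A:
  start: (λ.0 0 0) ((λ.λ.0 1) (λ.λ.0))
  →1  (λ.λ.0 1) (λ.λ.0) ((λ.λ.0 1) (λ.λ.0)) ((λ.λ.0 1) (λ.λ.0))
  →2  (λ.0 (λ.λ.0)) ((λ.λ.0 1) (λ.λ.0)) ((λ.λ.0 1) (λ.λ.0))
  →3  (λ.λ.0 1) (λ.λ.0) (λ.λ.0) ((λ.λ.0 1) (λ.λ.0))
  →4  (λ.0 (λ.λ.0)) (λ.λ.0) ((λ.λ.0 1) (λ.λ.0))
  →5  (λ.λ.0) (λ.λ.0) ((λ.λ.0 1) (λ.λ.0))
  →6  (λ.0) ((λ.λ.0 1) (λ.λ.0))
  →7  (λ.λ.0 1) (λ.λ.0)
  →8  λ.0 (λ.λ.0)

Term B:
  start: (λ.(λ.1 ((λ.λ.λ.0) 0)) ((λ.1) 0 (λ.λ.0))) (λ.λ.0 1)
  →1  (λ.(λ.λ.0 1) ((λ.λ.λ.0) 0)) ((λ.λ.λ.0 1) (λ.λ.0 1) (λ.λ.0))
  →2  (λ.λ.0 1) ((λ.λ.λ.0) ((λ.λ.λ.0 1) (λ.λ.0 1) (λ.λ.0)))
  →3  λ.0 ((λ.λ.λ.0) ((λ.λ.λ.0 1) (λ.λ.0 1) (λ.λ.0)))
  →4  λ.0 (λ.λ.0)

Answer: SAME — A ⇓ λ.0 (λ.λ.0), B ⇓ λ.0 (λ.λ.0)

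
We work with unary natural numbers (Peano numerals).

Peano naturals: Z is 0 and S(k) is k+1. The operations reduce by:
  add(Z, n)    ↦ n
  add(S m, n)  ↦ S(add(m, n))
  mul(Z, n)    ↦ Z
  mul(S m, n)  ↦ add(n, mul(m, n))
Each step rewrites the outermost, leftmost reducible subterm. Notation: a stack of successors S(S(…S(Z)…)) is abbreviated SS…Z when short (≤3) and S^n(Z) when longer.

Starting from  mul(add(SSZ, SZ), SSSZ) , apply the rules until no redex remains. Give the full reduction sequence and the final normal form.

  start: mul(add(SSZ, SZ), SSSZ)
  step 1: mul(S(add(SZ, SZ)), SSSZ)
  step 2: add(SSSZ, mul(add(SZ, SZ), SSSZ))
  step 3: S(add(SSZ, mul(add(SZ, SZ), SSSZ)))
  step 4: S(S(add(SZ, mul(add(SZ, SZ), SSSZ))))
  step 5: S(S(S(add(Z, mul(add(SZ, SZ), SSSZ)))))
  step 6: S(S(S(mul(add(SZ, SZ), SSSZ))))
  step 7: S(S(S(mul(S(add(Z, SZ)), SSSZ))))
  step 8: S(S(S(add(SSSZ, mul(add(Z, SZ), SSSZ)))))
  step 9: S(S(S(S(add(SSZ, mul(add(Z, SZ), SSSZ))))))
  step 10: S(S(S(S(S(add(SZ, mul(add(Z, SZ), SSSZ)))))))
  step 11: S(S(S(S(S(S(add(Z, mul(add(Z, SZ), SSSZ))))))))
  step 12: S(S(S(S(S(S(mul(add(Z, SZ), SSSZ)))))))
  step 13: S(S(S(S(S(S(mul(SZ, SSSZ)))))))
  step 14: S(S(S(S(S(S(add(SSSZ, mul(Z, SSSZ))))))))
  step 15: S(S(S(S(S(S(S(add(SSZ, mul(Z, SSSZ)))))))))
  step 16: S(S(S(S(S(S(S(S(add(SZ, mul(Z, SSSZ))))))))))
  step 17: S(S(S(S(S(S(S(S(S(add(Z, mul(Z, SSSZ)))))))))))
  step 18: S(S(S(S(S(S(S(S(S(mul(Z, SSSZ))))))))))
  step 19: S^9(Z)

Answer: normal form = S^9(Z)  (in 19 steps)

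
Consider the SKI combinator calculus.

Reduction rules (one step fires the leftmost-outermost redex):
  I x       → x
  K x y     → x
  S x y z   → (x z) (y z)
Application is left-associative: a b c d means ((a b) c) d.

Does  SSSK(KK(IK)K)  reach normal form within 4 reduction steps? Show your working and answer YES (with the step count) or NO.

Answer: YES — reaches normal form KK in 4 ≤ 4 steps

Reduction:
  start: SSSK(KK(IK)K)
  step 1: SK(SK)(KK(IK)K)
  step 2: K(KK(IK)K)(SK(KK(IK)K))
  step 3: KK(IK)K
  step 4: KK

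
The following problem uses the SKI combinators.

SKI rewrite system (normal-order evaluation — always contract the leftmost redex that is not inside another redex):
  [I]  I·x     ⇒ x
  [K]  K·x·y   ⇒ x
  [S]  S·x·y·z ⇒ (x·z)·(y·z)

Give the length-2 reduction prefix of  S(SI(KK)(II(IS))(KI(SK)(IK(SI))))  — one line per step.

  start: S(SI(KK)(II(IS))(KI(SK)(IK(SI))))
  →1  S(I(II(IS))(KK(II(IS)))(KI(SK)(IK(SI))))
  →2  S(II(IS)(KK(II(IS)))(KI(SK)(IK(SI))))

Answer: after 2 steps: S(II(IS)(KK(II(IS)))(KI(SK)(IK(SI))))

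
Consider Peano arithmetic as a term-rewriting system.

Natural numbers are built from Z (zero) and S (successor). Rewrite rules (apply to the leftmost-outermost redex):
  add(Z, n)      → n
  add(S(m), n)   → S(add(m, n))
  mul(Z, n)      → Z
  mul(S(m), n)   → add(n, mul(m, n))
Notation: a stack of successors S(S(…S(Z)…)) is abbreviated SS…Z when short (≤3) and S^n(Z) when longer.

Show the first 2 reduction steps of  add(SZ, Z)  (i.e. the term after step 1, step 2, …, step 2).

Answer: after 2 steps: SZ

Reduction:
  start: add(SZ, Z)
  step 1: S(add(Z, Z))
  step 2: SZ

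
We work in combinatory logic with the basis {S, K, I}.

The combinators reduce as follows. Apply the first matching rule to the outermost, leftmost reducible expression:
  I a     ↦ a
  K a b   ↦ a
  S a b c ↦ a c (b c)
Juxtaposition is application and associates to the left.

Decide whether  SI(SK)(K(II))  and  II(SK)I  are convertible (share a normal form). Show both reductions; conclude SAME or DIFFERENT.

Term A:
  start: SI(SK)(K(II))
  [1] I(K(II))(SK(K(II)))
  [2] K(II)(SK(K(II)))
  [3] II
  [4] I

Term B:
  start: II(SK)I
  [1] I(SK)I
  [2] SKI

Answer: DIFFERENT — A ⇓ I, B ⇓ SKI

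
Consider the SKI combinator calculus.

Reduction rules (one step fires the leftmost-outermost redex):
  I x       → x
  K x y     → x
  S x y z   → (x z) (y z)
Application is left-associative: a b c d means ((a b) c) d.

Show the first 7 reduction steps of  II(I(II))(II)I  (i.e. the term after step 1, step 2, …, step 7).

Answer: after 7 steps: I

Derivation:
  start: II(I(II))(II)I
  step 1: I(I(II))(II)I
  step 2: I(II)(II)I
  step 3: II(II)I
  step 4: I(II)I
  step 5: III
  step 6: II
  step 7: I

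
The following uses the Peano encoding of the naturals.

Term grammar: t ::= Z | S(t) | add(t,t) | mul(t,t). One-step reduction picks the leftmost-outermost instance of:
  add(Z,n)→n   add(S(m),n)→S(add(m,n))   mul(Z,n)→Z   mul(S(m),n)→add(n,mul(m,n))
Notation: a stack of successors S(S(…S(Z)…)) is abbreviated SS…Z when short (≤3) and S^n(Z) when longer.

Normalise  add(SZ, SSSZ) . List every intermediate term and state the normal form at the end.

Answer: normal form = S^4(Z)  (in 2 steps)

Derivation:
  start: add(SZ, SSSZ)
  step 1: S(add(Z, SSSZ))
  step 2: S^4(Z)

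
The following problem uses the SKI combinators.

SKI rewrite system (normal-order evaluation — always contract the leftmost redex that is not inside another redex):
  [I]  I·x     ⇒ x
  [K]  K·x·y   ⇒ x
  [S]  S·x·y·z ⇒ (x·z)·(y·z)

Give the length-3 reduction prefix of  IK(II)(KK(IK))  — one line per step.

  start: IK(II)(KK(IK))
  →1  K(II)(KK(IK))
  →2  II
  →3  I

Answer: after 3 steps: I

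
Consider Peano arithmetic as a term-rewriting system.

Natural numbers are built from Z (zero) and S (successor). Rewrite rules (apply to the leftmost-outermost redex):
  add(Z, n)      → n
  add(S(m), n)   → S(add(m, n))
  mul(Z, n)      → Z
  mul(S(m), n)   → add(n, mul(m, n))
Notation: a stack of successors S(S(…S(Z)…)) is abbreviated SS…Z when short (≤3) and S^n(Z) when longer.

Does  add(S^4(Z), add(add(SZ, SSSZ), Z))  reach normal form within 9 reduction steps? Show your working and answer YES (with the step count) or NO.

  start: add(S^4(Z), add(add(SZ, SSSZ), Z))
  [1] S(add(SSSZ, add(add(SZ, SSSZ), Z)))
  [2] S(S(add(SSZ, add(add(SZ, SSSZ), Z))))
  [3] S(S(S(add(SZ, add(add(SZ, SSSZ), Z)))))
  [4] S(S(S(S(add(Z, add(add(SZ, SSSZ), Z))))))
  [5] S(S(S(S(add(add(SZ, SSSZ), Z)))))
  [6] S(S(S(S(add(S(add(Z, SSSZ)), Z)))))
  [7] S(S(S(S(S(add(add(Z, SSSZ), Z))))))
  [8] S(S(S(S(S(add(SSSZ, Z))))))
  [9] S(S(S(S(S(S(add(SSZ, Z)))))))

Answer: NO — after 9 steps the term is S(S(S(S(S(S(add(SSZ, Z))))))), not yet normal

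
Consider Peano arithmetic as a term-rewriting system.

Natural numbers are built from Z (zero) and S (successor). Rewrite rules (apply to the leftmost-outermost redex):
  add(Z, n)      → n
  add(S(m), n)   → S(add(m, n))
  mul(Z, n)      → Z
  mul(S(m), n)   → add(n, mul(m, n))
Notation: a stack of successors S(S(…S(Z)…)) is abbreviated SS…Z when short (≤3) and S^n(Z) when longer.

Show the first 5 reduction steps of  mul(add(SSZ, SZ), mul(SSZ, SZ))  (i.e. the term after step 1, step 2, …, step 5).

Answer: after 5 steps: S(add(add(Z, mul(SZ, SZ)), mul(add(SZ, SZ), mul(SSZ, SZ))))

Working:
  start: mul(add(SSZ, SZ), mul(SSZ, SZ))
  step 1: mul(S(add(SZ, SZ)), mul(SSZ, SZ))
  step 2: add(mul(SSZ, SZ), mul(add(SZ, SZ), mul(SSZ, SZ)))
  step 3: add(add(SZ, mul(SZ, SZ)), mul(add(SZ, SZ), mul(SSZ, SZ)))
  step 4: add(S(add(Z, mul(SZ, SZ))), mul(add(SZ, SZ), mul(SSZ, SZ)))
  step 5: S(add(add(Z, mul(SZ, SZ)), mul(add(SZ, SZ), mul(SSZ, SZ))))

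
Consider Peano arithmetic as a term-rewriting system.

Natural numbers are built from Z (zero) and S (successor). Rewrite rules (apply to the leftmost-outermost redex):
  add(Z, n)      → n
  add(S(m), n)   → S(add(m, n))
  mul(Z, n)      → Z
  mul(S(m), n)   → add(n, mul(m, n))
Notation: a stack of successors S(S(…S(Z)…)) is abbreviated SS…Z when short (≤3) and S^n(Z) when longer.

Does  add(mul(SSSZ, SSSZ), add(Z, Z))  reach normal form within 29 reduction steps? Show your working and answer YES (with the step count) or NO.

  start: add(mul(SSSZ, SSSZ), add(Z, Z))
  →1  add(add(SSSZ, mul(SSZ, SSSZ)), add(Z, Z))
  →2  add(S(add(SSZ, mul(SSZ, SSSZ))), add(Z, Z))
  →3  S(add(add(SSZ, mul(SSZ, SSSZ)), add(Z, Z)))
  →4  S(add(S(add(SZ, mul(SSZ, SSSZ))), add(Z, Z)))
  →5  S(S(add(add(SZ, mul(SSZ, SSSZ)), add(Z, Z))))
  →6  S(S(add(S(add(Z, mul(SSZ, SSSZ))), add(Z, Z))))
  →7  S(S(S(add(add(Z, mul(SSZ, SSSZ)), add(Z, Z)))))
  →8  S(S(S(add(mul(SSZ, SSSZ), add(Z, Z)))))
  →9  S(S(S(add(add(SSSZ, mul(SZ, SSSZ)), add(Z, Z)))))
  →10  S(S(S(add(S(add(SSZ, mul(SZ, SSSZ))), add(Z, Z)))))
  →11  S(S(S(S(add(add(SSZ, mul(SZ, SSSZ)), add(Z, Z))))))
  →12  S(S(S(S(add(S(add(SZ, mul(SZ, SSSZ))), add(Z, Z))))))
  →13  S(S(S(S(S(add(add(SZ, mul(SZ, SSSZ)), add(Z, Z)))))))
  →14  S(S(S(S(S(add(S(add(Z, mul(SZ, SSSZ))), add(Z, Z)))))))
  →15  S(S(S(S(S(S(add(add(Z, mul(SZ, SSSZ)), add(Z, Z))))))))
  →16  S(S(S(S(S(S(add(mul(SZ, SSSZ), add(Z, Z))))))))
  →17  S(S(S(S(S(S(add(add(SSSZ, mul(Z, SSSZ)), add(Z, Z))))))))
  →18  S(S(S(S(S(S(add(S(add(SSZ, mul(Z, SSSZ))), add(Z, Z))))))))
  →19  S(S(S(S(S(S(S(add(add(SSZ, mul(Z, SSSZ)), add(Z, Z)))))))))
  →20  S(S(S(S(S(S(S(add(S(add(SZ, mul(Z, SSSZ))), add(Z, Z)))))))))
  →21  S(S(S(S(S(S(S(S(add(add(SZ, mul(Z, SSSZ)), add(Z, Z))))))))))
  →22  S(S(S(S(S(S(S(S(add(S(add(Z, mul(Z, SSSZ))), add(Z, Z))))))))))
  →23  S(S(S(S(S(S(S(S(S(add(add(Z, mul(Z, SSSZ)), add(Z, Z)))))))))))
  →24  S(S(S(S(S(S(S(S(S(add(mul(Z, SSSZ), add(Z, Z)))))))))))
  →25  S(S(S(S(S(S(S(S(S(add(Z, add(Z, Z)))))))))))
  →26  S(S(S(S(S(S(S(S(S(add(Z, Z))))))))))
  →27  S^9(Z)

Answer: YES — reaches normal form S^9(Z) in 27 ≤ 29 steps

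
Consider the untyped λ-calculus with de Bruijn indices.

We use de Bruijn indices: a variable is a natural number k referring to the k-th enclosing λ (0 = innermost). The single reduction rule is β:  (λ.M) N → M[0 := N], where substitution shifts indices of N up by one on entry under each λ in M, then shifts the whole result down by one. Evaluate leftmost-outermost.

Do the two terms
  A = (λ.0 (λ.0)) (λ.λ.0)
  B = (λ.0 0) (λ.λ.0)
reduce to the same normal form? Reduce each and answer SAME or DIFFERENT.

Term A:
  start: (λ.0 (λ.0)) (λ.λ.0)
  →1  (λ.λ.0) (λ.0)
  →2  λ.0

Term B:
  start: (λ.0 0) (λ.λ.0)
  →1  (λ.λ.0) (λ.λ.0)
  →2  λ.0

Answer: SAME — A ⇓ λ.0, B ⇓ λ.0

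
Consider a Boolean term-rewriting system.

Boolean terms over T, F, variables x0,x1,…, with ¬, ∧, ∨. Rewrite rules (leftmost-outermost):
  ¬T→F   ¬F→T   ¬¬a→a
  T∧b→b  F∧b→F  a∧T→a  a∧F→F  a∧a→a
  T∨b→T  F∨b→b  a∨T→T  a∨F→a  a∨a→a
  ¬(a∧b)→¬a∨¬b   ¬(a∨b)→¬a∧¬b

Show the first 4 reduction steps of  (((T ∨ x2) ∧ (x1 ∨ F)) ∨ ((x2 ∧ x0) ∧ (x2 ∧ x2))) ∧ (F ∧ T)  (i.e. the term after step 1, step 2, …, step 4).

Answer: after 4 steps: (x1 ∨ ((x2 ∧ x0) ∧ x2)) ∧ (F ∧ T)

Working:
  start: (((T ∨ x2) ∧ (x1 ∨ F)) ∨ ((x2 ∧ x0) ∧ (x2 ∧ x2))) ∧ (F ∧ T)
  →1  ((T ∧ (x1 ∨ F)) ∨ ((x2 ∧ x0) ∧ (x2 ∧ x2))) ∧ (F ∧ T)
  →2  ((x1 ∨ F) ∨ ((x2 ∧ x0) ∧ (x2 ∧ x2))) ∧ (F ∧ T)
  →3  (x1 ∨ ((x2 ∧ x0) ∧ (x2 ∧ x2))) ∧ (F ∧ T)
  →4  (x1 ∨ ((x2 ∧ x0) ∧ x2)) ∧ (F ∧ T)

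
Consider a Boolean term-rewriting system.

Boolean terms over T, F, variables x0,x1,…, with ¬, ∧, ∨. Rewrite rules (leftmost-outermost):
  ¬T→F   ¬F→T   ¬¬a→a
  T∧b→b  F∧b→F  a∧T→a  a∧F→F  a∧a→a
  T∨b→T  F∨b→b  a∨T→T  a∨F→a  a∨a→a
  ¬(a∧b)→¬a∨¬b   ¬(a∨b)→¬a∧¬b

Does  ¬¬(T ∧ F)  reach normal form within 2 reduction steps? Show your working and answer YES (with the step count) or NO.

  start: ¬¬(T ∧ F)
  →1  T ∧ F
  →2  F

Answer: YES — reaches normal form F in 2 ≤ 2 steps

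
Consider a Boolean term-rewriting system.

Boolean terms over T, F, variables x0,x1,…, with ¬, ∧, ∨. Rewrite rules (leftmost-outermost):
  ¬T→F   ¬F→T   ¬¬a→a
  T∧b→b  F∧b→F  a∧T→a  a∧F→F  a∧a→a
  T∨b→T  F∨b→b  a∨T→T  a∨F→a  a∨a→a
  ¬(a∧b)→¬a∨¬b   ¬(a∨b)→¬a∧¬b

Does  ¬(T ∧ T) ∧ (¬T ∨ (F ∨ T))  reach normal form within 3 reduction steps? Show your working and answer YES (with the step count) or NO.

  start: ¬(T ∧ T) ∧ (¬T ∨ (F ∨ T))
  step 1: (¬T ∨ ¬T) ∧ (¬T ∨ (F ∨ T))
  step 2: ¬T ∧ (¬T ∨ (F ∨ T))
  step 3: F ∧ (¬T ∨ (F ∨ T))

Answer: NO — after 3 steps the term is F ∧ (¬T ∨ (F ∨ T)), not yet normal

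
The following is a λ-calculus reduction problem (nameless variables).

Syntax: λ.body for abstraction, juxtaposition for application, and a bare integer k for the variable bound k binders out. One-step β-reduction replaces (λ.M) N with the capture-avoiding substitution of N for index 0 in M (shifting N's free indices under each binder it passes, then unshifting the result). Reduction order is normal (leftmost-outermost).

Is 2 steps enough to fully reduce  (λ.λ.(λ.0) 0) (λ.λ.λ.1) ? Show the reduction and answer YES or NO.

  start: (λ.λ.(λ.0) 0) (λ.λ.λ.1)
  [1] λ.(λ.0) 0
  [2] λ.0

Answer: YES — reaches normal form λ.0 in 2 ≤ 2 steps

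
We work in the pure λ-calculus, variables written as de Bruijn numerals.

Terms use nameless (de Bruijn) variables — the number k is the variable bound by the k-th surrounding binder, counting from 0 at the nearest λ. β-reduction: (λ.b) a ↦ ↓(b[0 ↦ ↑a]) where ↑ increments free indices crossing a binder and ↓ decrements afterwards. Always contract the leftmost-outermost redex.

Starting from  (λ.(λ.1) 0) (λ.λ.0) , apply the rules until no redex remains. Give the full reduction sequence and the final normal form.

  start: (λ.(λ.1) 0) (λ.λ.0)
  →1  (λ.λ.λ.0) (λ.λ.0)
  →2  λ.λ.0

Answer: normal form = λ.λ.0  (in 2 steps)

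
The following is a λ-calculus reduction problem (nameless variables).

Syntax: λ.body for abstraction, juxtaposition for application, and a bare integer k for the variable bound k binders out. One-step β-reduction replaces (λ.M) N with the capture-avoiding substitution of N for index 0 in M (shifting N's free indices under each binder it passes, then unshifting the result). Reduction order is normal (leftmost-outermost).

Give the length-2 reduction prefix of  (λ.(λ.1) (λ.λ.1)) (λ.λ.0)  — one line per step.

Answer: after 2 steps: λ.λ.0

Derivation:
  start: (λ.(λ.1) (λ.λ.1)) (λ.λ.0)
  [1] (λ.λ.λ.0) (λ.λ.1)
  [2] λ.λ.0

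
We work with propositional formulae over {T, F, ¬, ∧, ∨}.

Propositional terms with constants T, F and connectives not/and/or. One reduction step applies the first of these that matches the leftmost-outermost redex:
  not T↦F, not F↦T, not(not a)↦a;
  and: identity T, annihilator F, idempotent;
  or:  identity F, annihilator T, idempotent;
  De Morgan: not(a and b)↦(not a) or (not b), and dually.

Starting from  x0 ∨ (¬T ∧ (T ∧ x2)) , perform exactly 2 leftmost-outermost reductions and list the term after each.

  start: x0 ∨ (¬T ∧ (T ∧ x2))
  step 1: x0 ∨ (F ∧ (T ∧ x2))
  step 2: x0 ∨ F

Answer: after 2 steps: x0 ∨ F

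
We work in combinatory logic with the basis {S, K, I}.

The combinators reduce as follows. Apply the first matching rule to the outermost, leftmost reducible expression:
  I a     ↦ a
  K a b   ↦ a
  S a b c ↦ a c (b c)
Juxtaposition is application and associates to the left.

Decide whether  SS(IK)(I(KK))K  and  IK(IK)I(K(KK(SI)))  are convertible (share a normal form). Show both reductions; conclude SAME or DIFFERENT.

Answer: SAME — A ⇓ K(KK), B ⇓ K(KK)

Working:
Term A:
  start: SS(IK)(I(KK))K
  step 1: S(I(KK))(IK(I(KK)))K
  step 2: I(KK)K(IK(I(KK))K)
  step 3: KKK(IK(I(KK))K)
  step 4: K(IK(I(KK))K)
  step 5: K(K(I(KK))K)
  step 6: K(I(KK))
  step 7: K(KK)

Term B:
  start: IK(IK)I(K(KK(SI)))
  step 1: K(IK)I(K(KK(SI)))
  step 2: IK(K(KK(SI)))
  step 3: K(K(KK(SI)))
  step 4: K(KK)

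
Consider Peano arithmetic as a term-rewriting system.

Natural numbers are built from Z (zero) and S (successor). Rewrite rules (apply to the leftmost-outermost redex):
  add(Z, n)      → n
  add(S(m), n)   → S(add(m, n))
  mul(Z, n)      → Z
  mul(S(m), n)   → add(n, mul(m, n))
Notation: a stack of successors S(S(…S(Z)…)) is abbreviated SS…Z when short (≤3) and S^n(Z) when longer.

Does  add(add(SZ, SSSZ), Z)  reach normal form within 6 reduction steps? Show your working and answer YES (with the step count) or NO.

Answer: NO — after 6 steps the term is S(S(S(S(add(Z, Z))))), not yet normal

Working:
  start: add(add(SZ, SSSZ), Z)
  [1] add(S(add(Z, SSSZ)), Z)
  [2] S(add(add(Z, SSSZ), Z))
  [3] S(add(SSSZ, Z))
  [4] S(S(add(SSZ, Z)))
  [5] S(S(S(add(SZ, Z))))
  [6] S(S(S(S(add(Z, Z)))))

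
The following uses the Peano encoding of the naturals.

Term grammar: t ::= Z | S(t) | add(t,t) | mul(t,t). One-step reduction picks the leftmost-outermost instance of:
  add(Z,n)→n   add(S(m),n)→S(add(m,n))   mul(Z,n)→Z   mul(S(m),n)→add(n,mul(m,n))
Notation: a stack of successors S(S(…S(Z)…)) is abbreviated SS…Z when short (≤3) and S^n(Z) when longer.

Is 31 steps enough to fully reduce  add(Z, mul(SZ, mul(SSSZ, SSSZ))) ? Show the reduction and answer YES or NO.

Answer: YES — reaches normal form S^9(Z) in 29 ≤ 31 steps

Reduction:
  start: add(Z, mul(SZ, mul(SSSZ, SSSZ)))
  →1  mul(SZ, mul(SSSZ, SSSZ))
  →2  add(mul(SSSZ, SSSZ), mul(Z, mul(SSSZ, SSSZ)))
  →3  add(add(SSSZ, mul(SSZ, SSSZ)), mul(Z, mul(SSSZ, SSSZ)))
  →4  add(S(add(SSZ, mul(SSZ, SSSZ))), mul(Z, mul(SSSZ, SSSZ)))
  →5  S(add(add(SSZ, mul(SSZ, SSSZ)), mul(Z, mul(SSSZ, SSSZ))))
  →6  S(add(S(add(SZ, mul(SSZ, SSSZ))), mul(Z, mul(SSSZ, SSSZ))))
  →7  S(S(add(add(SZ, mul(SSZ, SSSZ)), mul(Z, mul(SSSZ, SSSZ)))))
  →8  S(S(add(S(add(Z, mul(SSZ, SSSZ))), mul(Z, mul(SSSZ, SSSZ)))))
  →9  S(S(S(add(add(Z, mul(SSZ, SSSZ)), mul(Z, mul(SSSZ, SSSZ))))))
  →10  S(S(S(add(mul(SSZ, SSSZ), mul(Z, mul(SSSZ, SSSZ))))))
  →11  S(S(S(add(add(SSSZ, mul(SZ, SSSZ)), mul(Z, mul(SSSZ, SSSZ))))))
  →12  S(S(S(add(S(add(SSZ, mul(SZ, SSSZ))), mul(Z, mul(SSSZ, SSSZ))))))
  →13  S(S(S(S(add(add(SSZ, mul(SZ, SSSZ)), mul(Z, mul(SSSZ, SSSZ)))))))
  →14  S(S(S(S(add(S(add(SZ, mul(SZ, SSSZ))), mul(Z, mul(SSSZ, SSSZ)))))))
  →15  S(S(S(S(S(add(add(SZ, mul(SZ, SSSZ)), mul(Z, mul(SSSZ, SSSZ))))))))
  →16  S(S(S(S(S(add(S(add(Z, mul(SZ, SSSZ))), mul(Z, mul(SSSZ, SSSZ))))))))
  →17  S(S(S(S(S(S(add(add(Z, mul(SZ, SSSZ)), mul(Z, mul(SSSZ, SSSZ)))))))))
  →18  S(S(S(S(S(S(add(mul(SZ, SSSZ), mul(Z, mul(SSSZ, SSSZ)))))))))
  →19  S(S(S(S(S(S(add(add(SSSZ, mul(Z, SSSZ)), mul(Z, mul(SSSZ, SSSZ)))))))))
  →20  S(S(S(S(S(S(add(S(add(SSZ, mul(Z, SSSZ))), mul(Z, mul(SSSZ, SSSZ)))))))))
  →21  S(S(S(S(S(S(S(add(add(SSZ, mul(Z, SSSZ)), mul(Z, mul(SSSZ, SSSZ))))))))))
  →22  S(S(S(S(S(S(S(add(S(add(SZ, mul(Z, SSSZ))), mul(Z, mul(SSSZ, SSSZ))))))))))
  →23  S(S(S(S(S(S(S(S(add(add(SZ, mul(Z, SSSZ)), mul(Z, mul(SSSZ, SSSZ)))))))))))
  →24  S(S(S(S(S(S(S(S(add(S(add(Z, mul(Z, SSSZ))), mul(Z, mul(SSSZ, SSSZ)))))))))))
  →25  S(S(S(S(S(S(S(S(S(add(add(Z, mul(Z, SSSZ)), mul(Z, mul(SSSZ, SSSZ))))))))))))
  →26  S(S(S(S(S(S(S(S(S(add(mul(Z, SSSZ), mul(Z, mul(SSSZ, SSSZ))))))))))))
  →27  S(S(S(S(S(S(S(S(S(add(Z, mul(Z, mul(SSSZ, SSSZ))))))))))))
  →28  S(S(S(S(S(S(S(S(S(mul(Z, mul(SSSZ, SSSZ)))))))))))
  →29  S^9(Z)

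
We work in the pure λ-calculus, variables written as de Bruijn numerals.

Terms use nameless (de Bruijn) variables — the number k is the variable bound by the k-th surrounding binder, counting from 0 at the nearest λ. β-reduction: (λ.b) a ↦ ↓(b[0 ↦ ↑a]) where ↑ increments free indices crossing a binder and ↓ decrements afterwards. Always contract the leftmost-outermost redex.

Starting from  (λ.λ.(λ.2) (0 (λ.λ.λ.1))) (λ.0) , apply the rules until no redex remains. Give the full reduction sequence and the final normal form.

Answer: normal form = λ.λ.0  (in 2 steps)

Working:
  start: (λ.λ.(λ.2) (0 (λ.λ.λ.1))) (λ.0)
  step 1: λ.(λ.λ.0) (0 (λ.λ.λ.1))
  step 2: λ.λ.0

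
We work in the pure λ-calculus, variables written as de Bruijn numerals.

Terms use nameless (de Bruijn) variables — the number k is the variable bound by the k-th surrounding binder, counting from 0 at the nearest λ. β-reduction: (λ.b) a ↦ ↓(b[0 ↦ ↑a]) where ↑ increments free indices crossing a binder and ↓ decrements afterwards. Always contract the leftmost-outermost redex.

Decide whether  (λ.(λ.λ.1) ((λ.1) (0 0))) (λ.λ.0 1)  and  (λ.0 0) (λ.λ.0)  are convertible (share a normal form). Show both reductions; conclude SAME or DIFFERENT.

Answer: DIFFERENT — A ⇓ λ.λ.λ.0 1, B ⇓ λ.0

Derivation:
Term A:
  start: (λ.(λ.λ.1) ((λ.1) (0 0))) (λ.λ.0 1)
  step 1: (λ.λ.1) ((λ.λ.λ.0 1) ((λ.λ.0 1) (λ.λ.0 1)))
  step 2: λ.(λ.λ.λ.0 1) ((λ.λ.0 1) (λ.λ.0 1))
  step 3: λ.λ.λ.0 1

Term B:
  start: (λ.0 0) (λ.λ.0)
  step 1: (λ.λ.0) (λ.λ.0)
  step 2: λ.0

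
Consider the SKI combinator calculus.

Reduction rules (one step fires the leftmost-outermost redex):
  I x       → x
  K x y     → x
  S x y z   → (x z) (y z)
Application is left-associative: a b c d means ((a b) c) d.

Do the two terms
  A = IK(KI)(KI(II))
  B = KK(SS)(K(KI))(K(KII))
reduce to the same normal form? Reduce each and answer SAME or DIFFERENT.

Term A:
  start: IK(KI)(KI(II))
  step 1: K(KI)(KI(II))
  step 2: KI

Term B:
  start: KK(SS)(K(KI))(K(KII))
  step 1: K(K(KI))(K(KII))
  step 2: K(KI)

Answer: DIFFERENT — A ⇓ KI, B ⇓ K(KI)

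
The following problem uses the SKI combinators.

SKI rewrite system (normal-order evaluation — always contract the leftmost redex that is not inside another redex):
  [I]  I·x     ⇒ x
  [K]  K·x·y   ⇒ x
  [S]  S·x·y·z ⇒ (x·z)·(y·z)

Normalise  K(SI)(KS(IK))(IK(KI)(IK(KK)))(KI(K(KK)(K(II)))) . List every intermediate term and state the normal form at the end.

Answer: normal form = I  (in 8 steps)

Derivation:
  start: K(SI)(KS(IK))(IK(KI)(IK(KK)))(KI(K(KK)(K(II))))
  →1  SI(IK(KI)(IK(KK)))(KI(K(KK)(K(II))))
  →2  I(KI(K(KK)(K(II))))(IK(KI)(IK(KK))(KI(K(KK)(K(II)))))
  →3  KI(K(KK)(K(II)))(IK(KI)(IK(KK))(KI(K(KK)(K(II)))))
  →4  I(IK(KI)(IK(KK))(KI(K(KK)(K(II)))))
  →5  IK(KI)(IK(KK))(KI(K(KK)(K(II))))
  →6  K(KI)(IK(KK))(KI(K(KK)(K(II))))
  →7  KI(KI(K(KK)(K(II))))
  →8  I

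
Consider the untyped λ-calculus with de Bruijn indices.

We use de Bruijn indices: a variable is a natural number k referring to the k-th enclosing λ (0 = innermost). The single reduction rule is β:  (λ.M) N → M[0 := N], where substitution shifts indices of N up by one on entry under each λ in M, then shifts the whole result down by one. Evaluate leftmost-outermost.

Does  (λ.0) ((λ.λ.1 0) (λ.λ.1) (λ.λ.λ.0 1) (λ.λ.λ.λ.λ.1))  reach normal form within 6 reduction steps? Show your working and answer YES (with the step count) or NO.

  start: (λ.0) ((λ.λ.1 0) (λ.λ.1) (λ.λ.λ.0 1) (λ.λ.λ.λ.λ.1))
  →1  (λ.λ.1 0) (λ.λ.1) (λ.λ.λ.0 1) (λ.λ.λ.λ.λ.1)
  →2  (λ.(λ.λ.1) 0) (λ.λ.λ.0 1) (λ.λ.λ.λ.λ.1)
  →3  (λ.λ.1) (λ.λ.λ.0 1) (λ.λ.λ.λ.λ.1)
  →4  (λ.λ.λ.λ.0 1) (λ.λ.λ.λ.λ.1)
  →5  λ.λ.λ.0 1

Answer: YES — reaches normal form λ.λ.λ.0 1 in 5 ≤ 6 steps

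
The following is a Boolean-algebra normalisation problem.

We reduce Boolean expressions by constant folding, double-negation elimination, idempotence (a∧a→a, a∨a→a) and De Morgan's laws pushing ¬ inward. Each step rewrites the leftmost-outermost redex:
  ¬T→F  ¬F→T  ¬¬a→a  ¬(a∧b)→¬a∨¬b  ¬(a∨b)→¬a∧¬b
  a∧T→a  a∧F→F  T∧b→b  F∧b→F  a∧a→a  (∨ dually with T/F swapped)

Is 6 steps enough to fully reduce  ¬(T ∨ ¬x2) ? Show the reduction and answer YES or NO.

Answer: YES — reaches normal form F in 3 ≤ 6 steps

Derivation:
  start: ¬(T ∨ ¬x2)
  →1  ¬T ∧ ¬¬x2
  →2  F ∧ ¬¬x2
  →3  F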